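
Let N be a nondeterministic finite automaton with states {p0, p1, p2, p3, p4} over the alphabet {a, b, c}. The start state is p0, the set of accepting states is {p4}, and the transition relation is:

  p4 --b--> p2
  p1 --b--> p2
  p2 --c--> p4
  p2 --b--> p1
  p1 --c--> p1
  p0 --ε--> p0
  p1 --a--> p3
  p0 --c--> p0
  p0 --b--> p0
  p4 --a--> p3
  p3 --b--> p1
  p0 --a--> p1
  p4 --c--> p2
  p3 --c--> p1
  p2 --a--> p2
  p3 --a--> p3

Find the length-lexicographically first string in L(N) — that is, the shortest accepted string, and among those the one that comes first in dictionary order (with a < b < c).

abc

A breadth-first search from p0 reaches an accepting state first via the path p0 → p1 → p2 → p4 on input abc.
No string of length < 3 is accepted (BFS exhausts all shorter strings without reaching an accepting state), and abc is the lexicographically least accepting string of length 3.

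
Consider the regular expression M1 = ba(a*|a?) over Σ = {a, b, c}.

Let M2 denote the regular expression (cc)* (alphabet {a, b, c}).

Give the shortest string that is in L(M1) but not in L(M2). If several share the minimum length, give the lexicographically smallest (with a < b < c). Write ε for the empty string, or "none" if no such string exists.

ba

The string ba is accepted by M1 but not by M2.
No shorter string lies in the difference, and ba is the lexicographically first length-2 string in L(M1) \ L(M2).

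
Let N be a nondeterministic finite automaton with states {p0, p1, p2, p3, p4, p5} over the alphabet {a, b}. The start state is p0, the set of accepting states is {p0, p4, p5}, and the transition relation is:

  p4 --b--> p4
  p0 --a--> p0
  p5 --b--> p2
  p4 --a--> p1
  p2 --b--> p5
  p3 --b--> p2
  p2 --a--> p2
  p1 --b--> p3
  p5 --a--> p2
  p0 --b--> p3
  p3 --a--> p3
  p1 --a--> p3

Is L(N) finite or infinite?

infinite

State p0 is reachable from the start and can reach an accepting state, and it lies on the cycle p0 → p0.
Traversing that cycle any number of times yields accepted strings of unbounded length, so the language is infinite.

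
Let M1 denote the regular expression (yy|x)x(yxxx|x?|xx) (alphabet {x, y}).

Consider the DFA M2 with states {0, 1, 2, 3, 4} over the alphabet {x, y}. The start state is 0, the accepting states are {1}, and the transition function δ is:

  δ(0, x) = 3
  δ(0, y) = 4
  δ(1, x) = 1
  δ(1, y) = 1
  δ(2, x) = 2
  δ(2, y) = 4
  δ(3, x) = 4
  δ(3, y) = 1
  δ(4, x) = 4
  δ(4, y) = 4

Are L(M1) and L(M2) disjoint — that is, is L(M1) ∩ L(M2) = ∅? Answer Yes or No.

Converting the expression M1 to a DFA (subset construction, then merging equivalent states) gives the minimal DFA with states {r0, r1, r2, r3, r4, r5, r6, r7, r8, r9}, start state r0, accepting states {r3, r5, r7} and transitions r0: x→r1, y→r2; r1: x→r3, y→r4; r2: x→r4, y→r1; r3: x→r5, y→r6; r4: x→r4, y→r4; r5: x→r7, y→r4; r6: x→r8, y→r4; r7: x→r4, y→r4; r8: x→r9, y→r4; r9: x→r7, y→r4.
Exploring the product automaton M1 × M2 from the start pair (r0, 0), following both machines on each input symbol, reaches 12 state pairs: (r0, 0), (r1, 3), (r2, 4), (r3, 4), (r4, 1), (r4, 4), (r1, 4), (r5, 4), (r6, 4), (r7, 4), (r8, 4), (r9, 4).
M1 accepts in {r3, r5, r7} and M2 accepts in {1}; no reachable pair has both components accepting, so no string drives both machines to acceptance simultaneously and L(M1) ∩ L(M2) = ∅.
So no string is accepted by both, and the intersection is empty.

Yes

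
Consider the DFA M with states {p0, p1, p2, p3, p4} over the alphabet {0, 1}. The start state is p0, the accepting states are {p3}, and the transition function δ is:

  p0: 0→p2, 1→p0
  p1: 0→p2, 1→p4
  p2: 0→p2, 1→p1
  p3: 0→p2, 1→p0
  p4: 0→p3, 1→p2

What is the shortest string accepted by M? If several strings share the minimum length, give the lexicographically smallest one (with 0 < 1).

0110

A breadth-first search from p0 reaches an accepting state first via the path p0 → p2 → p1 → p4 → p3 on input 0110.
No string of length < 4 is accepted (BFS exhausts all shorter strings without reaching an accepting state), and 0110 is the lexicographically least accepting string of length 4.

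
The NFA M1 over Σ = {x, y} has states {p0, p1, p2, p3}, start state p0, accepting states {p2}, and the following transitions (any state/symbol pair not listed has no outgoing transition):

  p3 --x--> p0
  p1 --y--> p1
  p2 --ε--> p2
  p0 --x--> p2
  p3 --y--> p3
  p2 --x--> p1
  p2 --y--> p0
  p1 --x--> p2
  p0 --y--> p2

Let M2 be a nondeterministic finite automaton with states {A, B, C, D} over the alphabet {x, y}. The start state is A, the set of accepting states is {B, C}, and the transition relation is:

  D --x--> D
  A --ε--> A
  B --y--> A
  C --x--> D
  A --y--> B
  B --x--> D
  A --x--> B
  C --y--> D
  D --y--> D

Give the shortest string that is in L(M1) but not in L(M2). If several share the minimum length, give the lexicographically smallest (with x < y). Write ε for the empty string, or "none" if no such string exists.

The string xxx is accepted by M1 but not by M2.
No shorter string lies in the difference, and xxx is the lexicographically first length-3 string in L(M1) \ L(M2).

xxx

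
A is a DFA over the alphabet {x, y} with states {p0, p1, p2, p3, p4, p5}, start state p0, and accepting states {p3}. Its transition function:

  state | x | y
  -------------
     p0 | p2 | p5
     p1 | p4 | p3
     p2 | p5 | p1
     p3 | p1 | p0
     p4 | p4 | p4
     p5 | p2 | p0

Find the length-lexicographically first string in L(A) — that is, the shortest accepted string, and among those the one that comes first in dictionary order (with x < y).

xyy

A breadth-first search from p0 reaches an accepting state first via the path p0 → p2 → p1 → p3 on input xyy.
No string of length < 3 is accepted (BFS exhausts all shorter strings without reaching an accepting state), and xyy is the lexicographically least accepting string of length 3.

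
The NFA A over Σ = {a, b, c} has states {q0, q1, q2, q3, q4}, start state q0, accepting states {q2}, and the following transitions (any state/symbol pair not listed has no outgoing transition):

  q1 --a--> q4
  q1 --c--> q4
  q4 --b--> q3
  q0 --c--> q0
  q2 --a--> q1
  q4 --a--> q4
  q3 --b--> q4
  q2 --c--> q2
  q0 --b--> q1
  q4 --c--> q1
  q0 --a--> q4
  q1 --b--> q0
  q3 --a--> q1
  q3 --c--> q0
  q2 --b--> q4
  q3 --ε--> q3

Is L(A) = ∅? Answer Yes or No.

Yes

The states reachable from the start state are {q0, q1, q3, q4}.
None of the accepting states {q2} is reachable, so no string is accepted and L(A) = ∅.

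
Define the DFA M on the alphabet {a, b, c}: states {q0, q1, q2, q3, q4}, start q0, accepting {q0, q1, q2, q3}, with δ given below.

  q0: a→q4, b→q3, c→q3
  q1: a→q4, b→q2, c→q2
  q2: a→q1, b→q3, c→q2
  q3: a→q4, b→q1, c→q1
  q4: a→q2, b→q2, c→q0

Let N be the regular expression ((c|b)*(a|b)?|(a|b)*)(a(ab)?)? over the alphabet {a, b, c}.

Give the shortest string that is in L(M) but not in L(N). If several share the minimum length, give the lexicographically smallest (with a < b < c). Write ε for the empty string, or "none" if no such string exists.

The string ac is accepted by M but not by N.
No shorter string lies in the difference, and ac is the lexicographically first length-2 string in L(M) \ L(N).

ac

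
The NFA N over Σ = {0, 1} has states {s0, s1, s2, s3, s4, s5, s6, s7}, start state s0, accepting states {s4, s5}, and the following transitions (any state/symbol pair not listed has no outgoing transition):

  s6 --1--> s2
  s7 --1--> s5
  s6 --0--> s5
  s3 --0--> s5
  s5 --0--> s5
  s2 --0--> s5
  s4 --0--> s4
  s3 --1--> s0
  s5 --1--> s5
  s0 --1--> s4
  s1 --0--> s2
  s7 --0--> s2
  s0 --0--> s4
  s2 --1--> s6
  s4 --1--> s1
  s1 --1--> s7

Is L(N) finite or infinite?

State s5 is reachable from the start and can reach an accepting state, and it lies on the cycle s5 → s5.
Traversing that cycle any number of times yields accepted strings of unbounded length, so the language is infinite.

infinite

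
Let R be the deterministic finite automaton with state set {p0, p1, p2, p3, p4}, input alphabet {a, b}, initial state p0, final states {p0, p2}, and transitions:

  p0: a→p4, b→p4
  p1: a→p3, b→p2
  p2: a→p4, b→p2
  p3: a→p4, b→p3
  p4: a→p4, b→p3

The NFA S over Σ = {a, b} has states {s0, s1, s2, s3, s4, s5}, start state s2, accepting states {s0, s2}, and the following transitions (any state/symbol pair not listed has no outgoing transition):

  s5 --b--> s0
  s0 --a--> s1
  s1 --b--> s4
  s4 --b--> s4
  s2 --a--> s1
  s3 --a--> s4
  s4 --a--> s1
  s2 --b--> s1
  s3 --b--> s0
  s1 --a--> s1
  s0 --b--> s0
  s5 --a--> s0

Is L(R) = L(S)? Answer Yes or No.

Yes

Exploring the product automaton R × S from the start pair (p0, s2), following both machines on each input symbol, reaches 3 state pairs: (p0, s2), (p4, s1), (p3, s4).
R accepts in {p0, p2} and S accepts in {s0, s2}. In every reachable pair the two components are either both accepting — (p0, s2) — or both non-accepting, so no string is accepted by exactly one of the machines: L(R) \ L(S) and L(S) \ L(R) are both empty.
Hence every string is accepted by R iff it is accepted by S, and the two languages coincide.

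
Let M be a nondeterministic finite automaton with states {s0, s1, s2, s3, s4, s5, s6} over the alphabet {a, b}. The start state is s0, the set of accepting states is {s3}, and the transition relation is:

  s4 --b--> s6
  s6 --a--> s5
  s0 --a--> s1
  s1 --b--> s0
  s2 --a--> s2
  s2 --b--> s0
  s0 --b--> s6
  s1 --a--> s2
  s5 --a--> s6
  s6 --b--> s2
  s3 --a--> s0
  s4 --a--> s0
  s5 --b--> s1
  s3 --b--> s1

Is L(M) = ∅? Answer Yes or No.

Yes

The states reachable from the start state are {s0, s1, s2, s5, s6}.
None of the accepting states {s3} is reachable, so no string is accepted and L(M) = ∅.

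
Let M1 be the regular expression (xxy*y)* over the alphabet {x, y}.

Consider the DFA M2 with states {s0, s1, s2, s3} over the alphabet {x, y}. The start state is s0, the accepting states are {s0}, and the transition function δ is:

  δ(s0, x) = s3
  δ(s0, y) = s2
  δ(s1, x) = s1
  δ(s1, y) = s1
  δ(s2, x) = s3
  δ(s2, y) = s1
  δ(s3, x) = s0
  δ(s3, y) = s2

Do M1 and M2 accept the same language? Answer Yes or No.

No

The string xxy is accepted by M1 but rejected by M2.
So L(M1) ≠ L(M2).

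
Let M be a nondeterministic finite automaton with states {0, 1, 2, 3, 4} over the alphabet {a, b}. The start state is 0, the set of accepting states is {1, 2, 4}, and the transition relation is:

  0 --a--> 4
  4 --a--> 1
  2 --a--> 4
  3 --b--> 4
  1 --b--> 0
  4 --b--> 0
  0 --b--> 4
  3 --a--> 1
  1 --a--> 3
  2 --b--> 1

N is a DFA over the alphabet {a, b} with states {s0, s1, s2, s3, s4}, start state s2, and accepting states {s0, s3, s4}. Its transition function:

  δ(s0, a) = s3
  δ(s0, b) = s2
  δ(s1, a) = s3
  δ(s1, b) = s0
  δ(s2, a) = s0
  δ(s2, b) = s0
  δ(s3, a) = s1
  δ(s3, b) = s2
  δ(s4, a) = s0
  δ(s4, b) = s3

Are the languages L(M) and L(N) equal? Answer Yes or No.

Exploring the product automaton M × N from the start pair (0, s2), following both machines on each input symbol, reaches 4 state pairs: (0, s2), (4, s0), (1, s3), (3, s1).
M accepts in {1, 2, 4} and N accepts in {s0, s3, s4}. In every reachable pair the two components are either both accepting — (4, s0), (1, s3) — or both non-accepting, so no string is accepted by exactly one of the machines: L(M) \ L(N) and L(N) \ L(M) are both empty.
Hence every string is accepted by M iff it is accepted by N, and the two languages coincide.

Yes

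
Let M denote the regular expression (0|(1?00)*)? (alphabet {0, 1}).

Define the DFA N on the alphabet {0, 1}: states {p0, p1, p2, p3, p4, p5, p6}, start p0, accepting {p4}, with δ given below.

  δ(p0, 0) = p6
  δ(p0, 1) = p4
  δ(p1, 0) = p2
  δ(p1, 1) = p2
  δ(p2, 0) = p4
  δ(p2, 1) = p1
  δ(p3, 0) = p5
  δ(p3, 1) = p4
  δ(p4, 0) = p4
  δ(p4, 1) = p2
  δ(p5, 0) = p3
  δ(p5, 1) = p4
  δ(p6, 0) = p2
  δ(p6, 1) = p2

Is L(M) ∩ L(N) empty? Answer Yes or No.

No

The string 100 is accepted by both M and N.
Hence L(M) ∩ L(N) ≠ ∅.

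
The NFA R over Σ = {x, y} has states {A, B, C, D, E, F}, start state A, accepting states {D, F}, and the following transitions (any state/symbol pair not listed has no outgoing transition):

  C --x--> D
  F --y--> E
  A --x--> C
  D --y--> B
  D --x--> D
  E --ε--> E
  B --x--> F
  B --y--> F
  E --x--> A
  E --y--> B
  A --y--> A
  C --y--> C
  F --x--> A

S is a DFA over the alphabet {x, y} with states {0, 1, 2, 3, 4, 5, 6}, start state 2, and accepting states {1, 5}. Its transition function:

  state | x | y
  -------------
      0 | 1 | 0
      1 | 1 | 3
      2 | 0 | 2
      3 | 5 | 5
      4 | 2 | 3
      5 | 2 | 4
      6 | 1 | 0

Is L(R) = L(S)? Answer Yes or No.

Yes

Exploring the product automaton R × S from the start pair (A, 2), following both machines on each input symbol, reaches 6 state pairs: (A, 2), (C, 0), (D, 1), (B, 3), (F, 5), (E, 4).
R accepts in {D, F} and S accepts in {1, 5}. In every reachable pair the two components are either both accepting — (D, 1), (F, 5) — or both non-accepting, so no string is accepted by exactly one of the machines: L(R) \ L(S) and L(S) \ L(R) are both empty.
Hence every string is accepted by R iff it is accepted by S, and the two languages coincide.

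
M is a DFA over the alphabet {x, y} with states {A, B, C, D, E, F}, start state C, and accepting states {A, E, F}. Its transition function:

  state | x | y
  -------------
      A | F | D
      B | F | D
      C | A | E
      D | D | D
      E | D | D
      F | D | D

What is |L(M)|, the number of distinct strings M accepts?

3

The useful subgraph on states {A, C, E, F} is acyclic, so L(M) is finite; the longest accepting path visits 3 useful states, giving maximum string length 2.
Counting accepting paths from C by length: 2 of length 1, 1 of length 2. Total 3.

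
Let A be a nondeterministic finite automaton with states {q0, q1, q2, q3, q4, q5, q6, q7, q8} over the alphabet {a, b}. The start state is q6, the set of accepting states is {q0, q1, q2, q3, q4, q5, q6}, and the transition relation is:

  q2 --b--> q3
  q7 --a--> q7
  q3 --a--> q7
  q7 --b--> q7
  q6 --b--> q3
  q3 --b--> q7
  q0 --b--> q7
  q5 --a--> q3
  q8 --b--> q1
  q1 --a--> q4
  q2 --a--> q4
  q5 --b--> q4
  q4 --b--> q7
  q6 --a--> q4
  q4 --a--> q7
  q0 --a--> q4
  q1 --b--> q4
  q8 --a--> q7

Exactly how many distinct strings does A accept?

3

The useful subgraph on states {q3, q4, q6} is acyclic, so L(A) is finite; the longest accepting path visits 2 useful states, giving maximum string length 1.
Counting accepting paths from q6 by length: 1 of length 0, 2 of length 1. Total 3.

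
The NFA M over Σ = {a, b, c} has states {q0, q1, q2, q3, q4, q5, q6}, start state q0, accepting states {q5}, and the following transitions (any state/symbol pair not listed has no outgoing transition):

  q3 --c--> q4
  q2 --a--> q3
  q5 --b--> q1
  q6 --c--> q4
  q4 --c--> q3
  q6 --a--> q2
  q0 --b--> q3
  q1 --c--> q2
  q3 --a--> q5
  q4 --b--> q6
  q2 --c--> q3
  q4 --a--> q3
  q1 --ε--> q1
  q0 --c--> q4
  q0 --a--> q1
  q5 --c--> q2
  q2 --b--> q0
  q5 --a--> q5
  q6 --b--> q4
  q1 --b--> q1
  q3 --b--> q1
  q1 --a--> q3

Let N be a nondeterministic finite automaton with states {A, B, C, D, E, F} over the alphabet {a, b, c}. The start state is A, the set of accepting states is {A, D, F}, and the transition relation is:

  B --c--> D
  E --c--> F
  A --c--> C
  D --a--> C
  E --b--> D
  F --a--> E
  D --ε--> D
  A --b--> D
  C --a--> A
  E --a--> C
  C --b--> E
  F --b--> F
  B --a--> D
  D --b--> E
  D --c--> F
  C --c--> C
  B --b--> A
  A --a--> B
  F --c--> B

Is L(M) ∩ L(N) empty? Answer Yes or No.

No

The string baa is accepted by both M and N.
Hence L(M) ∩ L(N) ≠ ∅.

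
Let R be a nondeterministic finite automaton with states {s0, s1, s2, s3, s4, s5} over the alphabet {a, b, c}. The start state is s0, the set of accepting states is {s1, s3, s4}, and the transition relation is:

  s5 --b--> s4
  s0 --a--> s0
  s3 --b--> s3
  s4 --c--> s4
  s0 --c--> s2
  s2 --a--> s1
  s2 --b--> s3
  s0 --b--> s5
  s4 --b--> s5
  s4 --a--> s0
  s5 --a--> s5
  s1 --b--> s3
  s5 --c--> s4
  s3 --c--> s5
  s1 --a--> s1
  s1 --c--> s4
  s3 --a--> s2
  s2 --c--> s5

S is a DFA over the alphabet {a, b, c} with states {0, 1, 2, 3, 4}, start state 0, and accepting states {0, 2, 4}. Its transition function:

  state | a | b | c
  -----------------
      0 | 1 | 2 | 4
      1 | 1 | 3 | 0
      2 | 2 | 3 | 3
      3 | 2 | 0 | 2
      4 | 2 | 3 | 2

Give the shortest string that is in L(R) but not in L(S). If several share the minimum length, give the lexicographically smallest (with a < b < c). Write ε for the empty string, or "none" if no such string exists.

The string bb is accepted by R but not by S.
No shorter string lies in the difference, and bb is the lexicographically first length-2 string in L(R) \ L(S).

bb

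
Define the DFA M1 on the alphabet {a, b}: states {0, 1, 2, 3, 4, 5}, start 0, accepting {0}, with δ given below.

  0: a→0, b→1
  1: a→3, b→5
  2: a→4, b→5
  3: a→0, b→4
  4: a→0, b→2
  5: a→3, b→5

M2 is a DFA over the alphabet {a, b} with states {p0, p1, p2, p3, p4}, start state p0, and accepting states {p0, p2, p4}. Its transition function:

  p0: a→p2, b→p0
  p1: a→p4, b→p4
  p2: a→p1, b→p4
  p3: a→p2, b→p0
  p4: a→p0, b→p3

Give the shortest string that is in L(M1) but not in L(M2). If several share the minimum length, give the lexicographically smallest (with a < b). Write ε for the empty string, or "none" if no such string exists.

aa

The string aa is accepted by M1 but not by M2.
No shorter string lies in the difference, and aa is the lexicographically first length-2 string in L(M1) \ L(M2).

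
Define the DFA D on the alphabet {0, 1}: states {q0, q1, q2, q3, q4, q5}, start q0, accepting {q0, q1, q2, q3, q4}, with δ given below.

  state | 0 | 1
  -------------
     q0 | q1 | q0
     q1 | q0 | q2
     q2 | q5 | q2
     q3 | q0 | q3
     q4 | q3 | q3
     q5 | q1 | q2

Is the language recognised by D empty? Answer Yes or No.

The empty string ε is accepted: the run q0 ends in the accepting state q0.
Since at least one string is accepted, L(D) is not empty.

No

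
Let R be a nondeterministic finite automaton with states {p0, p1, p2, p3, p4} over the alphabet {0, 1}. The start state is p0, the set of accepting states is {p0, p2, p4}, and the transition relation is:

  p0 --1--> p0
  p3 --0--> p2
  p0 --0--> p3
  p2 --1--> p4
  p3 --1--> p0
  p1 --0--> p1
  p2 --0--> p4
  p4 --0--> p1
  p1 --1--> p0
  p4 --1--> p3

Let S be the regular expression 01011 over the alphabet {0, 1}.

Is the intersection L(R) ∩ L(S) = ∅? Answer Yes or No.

No

The string 01011 is accepted by both R and S.
Hence L(R) ∩ L(S) ≠ ∅.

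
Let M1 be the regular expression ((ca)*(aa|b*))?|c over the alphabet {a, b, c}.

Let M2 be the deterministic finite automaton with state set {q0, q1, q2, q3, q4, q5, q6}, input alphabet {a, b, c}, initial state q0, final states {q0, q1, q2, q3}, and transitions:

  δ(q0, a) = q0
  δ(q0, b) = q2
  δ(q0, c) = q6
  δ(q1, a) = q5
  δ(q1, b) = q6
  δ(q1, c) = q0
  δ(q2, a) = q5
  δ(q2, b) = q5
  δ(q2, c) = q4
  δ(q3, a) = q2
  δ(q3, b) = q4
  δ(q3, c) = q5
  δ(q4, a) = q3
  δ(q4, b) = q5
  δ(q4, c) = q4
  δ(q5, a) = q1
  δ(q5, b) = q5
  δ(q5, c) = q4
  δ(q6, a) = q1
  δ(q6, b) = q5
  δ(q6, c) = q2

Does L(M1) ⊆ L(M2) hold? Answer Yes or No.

The string c is in L(M1) but not in L(M2).
So L(M1) ⊄ L(M2).

No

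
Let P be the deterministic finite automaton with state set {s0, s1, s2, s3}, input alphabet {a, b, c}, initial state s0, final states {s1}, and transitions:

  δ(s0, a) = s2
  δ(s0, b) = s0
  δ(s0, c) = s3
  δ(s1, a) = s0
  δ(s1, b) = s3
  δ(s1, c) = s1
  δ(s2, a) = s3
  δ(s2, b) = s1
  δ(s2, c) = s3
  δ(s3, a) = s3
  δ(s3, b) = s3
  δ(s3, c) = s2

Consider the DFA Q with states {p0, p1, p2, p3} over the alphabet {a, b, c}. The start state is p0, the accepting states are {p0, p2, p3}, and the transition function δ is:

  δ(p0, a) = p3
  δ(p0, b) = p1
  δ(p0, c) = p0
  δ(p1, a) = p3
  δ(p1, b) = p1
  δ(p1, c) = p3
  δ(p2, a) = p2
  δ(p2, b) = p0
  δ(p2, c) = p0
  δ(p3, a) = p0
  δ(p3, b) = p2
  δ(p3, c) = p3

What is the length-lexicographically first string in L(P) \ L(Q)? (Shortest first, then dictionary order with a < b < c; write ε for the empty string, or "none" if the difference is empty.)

The string ccb is accepted by P but not by Q.
No shorter string lies in the difference, and ccb is the lexicographically first length-3 string in L(P) \ L(Q).

ccb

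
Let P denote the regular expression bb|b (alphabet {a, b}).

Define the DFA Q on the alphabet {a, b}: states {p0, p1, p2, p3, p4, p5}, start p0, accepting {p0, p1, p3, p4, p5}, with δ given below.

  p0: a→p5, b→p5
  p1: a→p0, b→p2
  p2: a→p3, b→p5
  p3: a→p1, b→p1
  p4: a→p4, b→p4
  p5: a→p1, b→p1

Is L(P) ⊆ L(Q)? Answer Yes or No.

Yes

Converting the expression P to a DFA (subset construction, then merging equivalent states) gives the minimal DFA with states {r0, r1, r2, r3}, start state r0, accepting states {r2, r3} and transitions r0: a→r1, b→r2; r1: a→r1, b→r1; r2: a→r1, b→r3; r3: a→r1, b→r1.
Exploring the product automaton P × Q from the start pair (r0, p0), following both machines on each input symbol, reaches 8 state pairs: (r0, p0), (r1, p5), (r2, p5), (r1, p1), (r3, p1), (r1, p0), (r1, p2), (r1, p3).
P accepts in {r2, r3} and Q accepts in {p0, p1, p3, p4, p5}. The reachable pairs whose P-component is accepting are (r2, p5), (r3, p1); in each of them the Q-component is accepting too, so the product for L(P) \ L(Q) (P-component accepting, Q-component rejecting) has no reachable accepting pair and the difference is empty.
Hence every string in L(P) is also in L(Q).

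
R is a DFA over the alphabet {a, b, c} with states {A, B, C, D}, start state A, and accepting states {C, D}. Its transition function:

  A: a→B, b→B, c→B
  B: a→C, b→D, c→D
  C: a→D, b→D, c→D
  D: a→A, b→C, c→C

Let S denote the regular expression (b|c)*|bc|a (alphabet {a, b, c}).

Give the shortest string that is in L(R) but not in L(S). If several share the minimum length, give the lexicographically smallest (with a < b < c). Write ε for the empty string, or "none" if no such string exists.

aa

The string aa is accepted by R but not by S.
No shorter string lies in the difference, and aa is the lexicographically first length-2 string in L(R) \ L(S).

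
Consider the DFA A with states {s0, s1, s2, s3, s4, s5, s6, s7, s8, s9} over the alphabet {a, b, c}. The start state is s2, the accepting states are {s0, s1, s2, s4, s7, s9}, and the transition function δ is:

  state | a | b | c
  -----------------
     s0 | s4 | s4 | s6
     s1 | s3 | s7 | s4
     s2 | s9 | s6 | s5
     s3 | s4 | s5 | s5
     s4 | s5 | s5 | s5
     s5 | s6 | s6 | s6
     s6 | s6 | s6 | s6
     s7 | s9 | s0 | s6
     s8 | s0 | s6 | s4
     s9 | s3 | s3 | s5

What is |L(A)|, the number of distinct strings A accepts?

4

The useful subgraph on states {s2, s3, s4, s9} is acyclic, so L(A) is finite; the longest accepting path visits 4 useful states, giving maximum string length 3.
Counting accepting paths from s2 by length: 1 of length 0, 1 of length 1, 2 of length 3. Total 4.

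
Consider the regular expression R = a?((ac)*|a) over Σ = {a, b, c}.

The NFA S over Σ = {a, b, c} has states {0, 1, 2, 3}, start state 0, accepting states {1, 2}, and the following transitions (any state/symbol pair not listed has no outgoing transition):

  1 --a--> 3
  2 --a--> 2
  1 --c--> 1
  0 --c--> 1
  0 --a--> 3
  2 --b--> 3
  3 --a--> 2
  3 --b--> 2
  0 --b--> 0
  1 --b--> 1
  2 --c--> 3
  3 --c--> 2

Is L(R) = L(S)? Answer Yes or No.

The empty string ε is accepted by R but rejected by S.
So L(R) ≠ L(S).

No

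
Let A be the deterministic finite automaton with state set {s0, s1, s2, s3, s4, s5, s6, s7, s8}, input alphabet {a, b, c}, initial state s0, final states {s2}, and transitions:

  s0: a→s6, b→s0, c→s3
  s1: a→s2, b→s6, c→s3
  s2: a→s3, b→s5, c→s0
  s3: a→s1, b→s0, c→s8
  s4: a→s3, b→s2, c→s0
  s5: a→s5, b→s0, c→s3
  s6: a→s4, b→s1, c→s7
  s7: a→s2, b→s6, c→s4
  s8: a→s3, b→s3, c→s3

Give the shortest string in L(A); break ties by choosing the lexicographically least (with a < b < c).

A breadth-first search from s0 reaches an accepting state first via the path s0 → s6 → s4 → s2 on input aab.
No string of length < 3 is accepted (BFS exhausts all shorter strings without reaching an accepting state), and aab is the lexicographically least accepting string of length 3.

aab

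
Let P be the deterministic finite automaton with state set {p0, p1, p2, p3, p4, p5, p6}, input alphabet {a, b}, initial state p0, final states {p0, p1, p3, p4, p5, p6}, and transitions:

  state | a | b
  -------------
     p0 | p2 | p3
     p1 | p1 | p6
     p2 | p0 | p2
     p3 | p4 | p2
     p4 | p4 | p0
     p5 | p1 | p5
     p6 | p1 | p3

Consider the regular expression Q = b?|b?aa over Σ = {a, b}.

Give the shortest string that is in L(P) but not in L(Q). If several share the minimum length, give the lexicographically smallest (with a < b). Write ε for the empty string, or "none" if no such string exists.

The string ba is accepted by P but not by Q.
No shorter string lies in the difference, and ba is the lexicographically first length-2 string in L(P) \ L(Q).

ba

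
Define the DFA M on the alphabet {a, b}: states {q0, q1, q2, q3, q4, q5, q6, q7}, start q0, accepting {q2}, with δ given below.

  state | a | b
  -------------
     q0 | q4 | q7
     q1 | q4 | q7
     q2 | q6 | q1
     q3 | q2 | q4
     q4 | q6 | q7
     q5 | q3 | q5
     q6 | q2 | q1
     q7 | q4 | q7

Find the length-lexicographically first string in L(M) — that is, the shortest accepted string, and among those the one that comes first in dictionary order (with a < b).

aaa

A breadth-first search from q0 reaches an accepting state first via the path q0 → q4 → q6 → q2 on input aaa.
No string of length < 3 is accepted (BFS exhausts all shorter strings without reaching an accepting state), and aaa is the lexicographically least accepting string of length 3.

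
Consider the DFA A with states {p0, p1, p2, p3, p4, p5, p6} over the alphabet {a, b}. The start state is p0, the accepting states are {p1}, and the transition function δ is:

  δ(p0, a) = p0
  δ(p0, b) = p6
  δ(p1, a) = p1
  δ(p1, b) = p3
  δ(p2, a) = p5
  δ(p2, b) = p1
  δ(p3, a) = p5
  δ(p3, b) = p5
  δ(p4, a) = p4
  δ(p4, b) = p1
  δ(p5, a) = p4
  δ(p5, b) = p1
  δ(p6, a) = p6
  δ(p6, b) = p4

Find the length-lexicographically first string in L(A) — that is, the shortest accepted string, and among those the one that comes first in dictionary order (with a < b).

bbb

A breadth-first search from p0 reaches an accepting state first via the path p0 → p6 → p4 → p1 on input bbb.
No string of length < 3 is accepted (BFS exhausts all shorter strings without reaching an accepting state), and bbb is the lexicographically least accepting string of length 3.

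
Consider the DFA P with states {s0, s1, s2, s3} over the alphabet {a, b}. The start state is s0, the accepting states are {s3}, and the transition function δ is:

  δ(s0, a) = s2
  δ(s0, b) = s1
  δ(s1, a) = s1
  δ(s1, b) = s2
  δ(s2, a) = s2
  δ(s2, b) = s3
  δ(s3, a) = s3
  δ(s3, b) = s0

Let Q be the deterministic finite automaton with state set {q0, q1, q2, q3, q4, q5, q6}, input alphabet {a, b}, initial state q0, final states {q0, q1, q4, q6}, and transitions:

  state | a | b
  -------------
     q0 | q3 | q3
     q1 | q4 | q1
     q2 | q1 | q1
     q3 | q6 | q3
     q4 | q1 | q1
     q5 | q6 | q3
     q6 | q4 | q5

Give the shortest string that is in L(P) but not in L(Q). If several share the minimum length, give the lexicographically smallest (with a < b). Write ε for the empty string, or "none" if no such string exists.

ab

The string ab is accepted by P but not by Q.
No shorter string lies in the difference, and ab is the lexicographically first length-2 string in L(P) \ L(Q).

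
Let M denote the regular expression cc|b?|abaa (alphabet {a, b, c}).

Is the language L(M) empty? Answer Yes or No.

The empty string ε matches the expression, so it belongs to L(M).
Since L(M) contains at least one string, it is not empty.

No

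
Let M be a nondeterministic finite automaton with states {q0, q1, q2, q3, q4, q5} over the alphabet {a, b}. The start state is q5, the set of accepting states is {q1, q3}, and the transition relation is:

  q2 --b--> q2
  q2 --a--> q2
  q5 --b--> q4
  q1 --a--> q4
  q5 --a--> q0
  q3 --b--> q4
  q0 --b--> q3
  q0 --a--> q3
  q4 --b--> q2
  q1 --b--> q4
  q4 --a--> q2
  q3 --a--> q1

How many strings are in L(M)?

The useful subgraph on states {q0, q1, q3, q5} is acyclic, so L(M) is finite; the longest accepting path visits 4 useful states, giving maximum string length 3.
Counting accepting paths from q5 by length: 2 of length 2, 2 of length 3. Total 4.

4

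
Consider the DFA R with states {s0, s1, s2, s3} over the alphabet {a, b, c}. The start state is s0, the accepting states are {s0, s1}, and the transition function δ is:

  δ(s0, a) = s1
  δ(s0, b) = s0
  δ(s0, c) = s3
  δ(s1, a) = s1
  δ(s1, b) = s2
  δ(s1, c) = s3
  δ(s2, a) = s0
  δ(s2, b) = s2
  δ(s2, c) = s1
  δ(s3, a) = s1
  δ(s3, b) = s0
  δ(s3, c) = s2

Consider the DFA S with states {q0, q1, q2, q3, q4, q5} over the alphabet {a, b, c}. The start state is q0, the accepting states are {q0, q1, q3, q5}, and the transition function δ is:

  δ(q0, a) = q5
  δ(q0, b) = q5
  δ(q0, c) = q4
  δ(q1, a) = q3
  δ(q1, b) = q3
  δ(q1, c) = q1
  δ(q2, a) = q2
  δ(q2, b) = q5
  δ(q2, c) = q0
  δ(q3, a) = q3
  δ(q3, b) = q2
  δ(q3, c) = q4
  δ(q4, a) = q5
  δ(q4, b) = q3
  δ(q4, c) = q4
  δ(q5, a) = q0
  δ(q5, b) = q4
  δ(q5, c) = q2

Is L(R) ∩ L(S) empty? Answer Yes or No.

No

The empty string ε is accepted by both R and S.
Hence L(R) ∩ L(S) ≠ ∅.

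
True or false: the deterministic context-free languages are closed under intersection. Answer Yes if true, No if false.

No

DCFLs are closed under complement (normalise the DPDA to read all of its input, then flip the verdict). If they were also closed under intersection, De Morgan would make them closed under union; but {aⁿbⁿ : n≥0} and {aⁿb²ⁿ : n≥0} are DCFLs (push the a's; pop one per b, respectively one per two b's) whose union no deterministic PDA accepts: a DPDA for it would have a single run on aⁿb²ⁿ, accepting after the prefix aⁿbⁿ and accepting again after n more b's; an ordinary PDA that simulates it on a's and b's and, at any moment when it is accepting, may switch to reading only a fresh letter c while feeding each c to the simulation as a b, would accept aⁱbʲcᵏ (k≥1) exactly when both aⁱbʲ and aⁱbʲ⁺ᵏ are in the language, i.e. its language intersected with the regular set a*b*c⁺ would be exactly {aⁿbⁿcⁿ : n≥1} — impossible, since context-free languages are closed under intersection with regular sets and {aⁿbⁿcⁿ} is not context-free.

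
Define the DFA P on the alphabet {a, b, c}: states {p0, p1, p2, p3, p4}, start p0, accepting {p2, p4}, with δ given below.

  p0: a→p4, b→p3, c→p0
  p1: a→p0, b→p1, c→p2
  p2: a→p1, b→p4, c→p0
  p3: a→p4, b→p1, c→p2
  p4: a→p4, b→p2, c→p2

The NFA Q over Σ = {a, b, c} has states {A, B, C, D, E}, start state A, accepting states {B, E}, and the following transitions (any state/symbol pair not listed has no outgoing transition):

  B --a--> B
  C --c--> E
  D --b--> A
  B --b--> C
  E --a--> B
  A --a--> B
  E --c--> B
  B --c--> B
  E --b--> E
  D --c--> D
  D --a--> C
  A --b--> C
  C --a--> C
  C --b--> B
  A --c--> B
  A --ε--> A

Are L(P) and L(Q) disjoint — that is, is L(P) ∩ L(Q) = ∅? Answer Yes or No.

No

The string a is accepted by both P and Q.
Hence L(P) ∩ L(Q) ≠ ∅.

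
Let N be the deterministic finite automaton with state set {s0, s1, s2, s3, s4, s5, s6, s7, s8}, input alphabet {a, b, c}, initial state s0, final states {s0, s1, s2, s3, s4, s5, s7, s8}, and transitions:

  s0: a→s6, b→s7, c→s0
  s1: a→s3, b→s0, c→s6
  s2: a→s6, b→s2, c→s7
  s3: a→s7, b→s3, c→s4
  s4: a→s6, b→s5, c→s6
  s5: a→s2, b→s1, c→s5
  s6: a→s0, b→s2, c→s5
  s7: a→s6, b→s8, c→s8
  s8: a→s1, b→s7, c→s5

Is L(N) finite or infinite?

State s0 is reachable from the start and can reach an accepting state, and it lies on the cycle s0 → s0.
Traversing that cycle any number of times yields accepted strings of unbounded length, so the language is infinite.

infinite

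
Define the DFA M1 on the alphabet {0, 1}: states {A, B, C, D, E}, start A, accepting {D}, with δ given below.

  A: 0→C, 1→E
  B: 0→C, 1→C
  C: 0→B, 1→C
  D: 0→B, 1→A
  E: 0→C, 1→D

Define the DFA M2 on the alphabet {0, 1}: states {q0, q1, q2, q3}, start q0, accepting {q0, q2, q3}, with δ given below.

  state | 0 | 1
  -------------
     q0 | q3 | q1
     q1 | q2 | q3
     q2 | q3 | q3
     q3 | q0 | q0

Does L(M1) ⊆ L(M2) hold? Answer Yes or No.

Exploring the product automaton M1 × M2 from the start pair (A, q0), following both machines on each input symbol, reaches 10 state pairs: (A, q0), (C, q3), (E, q1), (B, q0), (C, q0), (C, q2), (D, q3), (C, q1), (B, q3), (B, q2).
M1 accepts in {D} and M2 accepts in {q0, q2, q3}. The reachable pairs whose M1-component is accepting are (D, q3); in each of them the M2-component is accepting too, so the product for L(M1) \ L(M2) (M1-component accepting, M2-component rejecting) has no reachable accepting pair and the difference is empty.
Hence every string in L(M1) is also in L(M2).

Yes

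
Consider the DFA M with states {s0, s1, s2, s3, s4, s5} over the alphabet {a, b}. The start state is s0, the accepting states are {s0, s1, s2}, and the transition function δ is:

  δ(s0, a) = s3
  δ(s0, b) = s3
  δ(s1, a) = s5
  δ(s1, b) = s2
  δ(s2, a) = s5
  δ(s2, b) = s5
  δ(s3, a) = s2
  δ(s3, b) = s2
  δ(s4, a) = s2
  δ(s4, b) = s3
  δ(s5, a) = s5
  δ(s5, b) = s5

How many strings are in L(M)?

5

The useful subgraph on states {s0, s2, s3} is acyclic, so L(M) is finite; the longest accepting path visits 3 useful states, giving maximum string length 2.
Counting accepting paths from s0 by length: 1 of length 0, 4 of length 2. Total 5.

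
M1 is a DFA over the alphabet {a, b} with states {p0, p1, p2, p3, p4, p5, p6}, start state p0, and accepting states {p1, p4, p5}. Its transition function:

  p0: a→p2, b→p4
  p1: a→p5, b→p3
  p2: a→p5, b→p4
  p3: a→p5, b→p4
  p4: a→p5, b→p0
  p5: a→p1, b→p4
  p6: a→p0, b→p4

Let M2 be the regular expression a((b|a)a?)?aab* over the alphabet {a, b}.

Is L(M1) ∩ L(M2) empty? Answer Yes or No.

No

The string aaa is accepted by both M1 and M2.
Hence L(M1) ∩ L(M2) ≠ ∅.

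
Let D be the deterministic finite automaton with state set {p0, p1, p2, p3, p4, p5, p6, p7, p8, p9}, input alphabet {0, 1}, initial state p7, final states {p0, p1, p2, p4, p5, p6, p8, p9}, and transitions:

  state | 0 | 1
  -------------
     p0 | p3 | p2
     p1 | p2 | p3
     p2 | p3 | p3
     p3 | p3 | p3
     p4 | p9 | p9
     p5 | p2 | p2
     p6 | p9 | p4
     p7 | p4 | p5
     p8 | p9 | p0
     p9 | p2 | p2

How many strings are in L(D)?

10

The useful subgraph on states {p2, p4, p5, p7, p9} is acyclic, so L(D) is finite; the longest accepting path visits 4 useful states, giving maximum string length 3.
Counting accepting paths from p7 by length: 2 of length 1, 4 of length 2, 4 of length 3. Total 10.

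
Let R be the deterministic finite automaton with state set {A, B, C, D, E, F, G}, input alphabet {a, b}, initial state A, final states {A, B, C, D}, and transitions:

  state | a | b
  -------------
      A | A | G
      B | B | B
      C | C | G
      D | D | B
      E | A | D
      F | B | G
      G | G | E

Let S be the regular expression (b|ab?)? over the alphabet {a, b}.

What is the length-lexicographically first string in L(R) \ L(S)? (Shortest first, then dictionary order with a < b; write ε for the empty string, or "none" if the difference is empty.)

The string aa is accepted by R but not by S.
No shorter string lies in the difference, and aa is the lexicographically first length-2 string in L(R) \ L(S).

aa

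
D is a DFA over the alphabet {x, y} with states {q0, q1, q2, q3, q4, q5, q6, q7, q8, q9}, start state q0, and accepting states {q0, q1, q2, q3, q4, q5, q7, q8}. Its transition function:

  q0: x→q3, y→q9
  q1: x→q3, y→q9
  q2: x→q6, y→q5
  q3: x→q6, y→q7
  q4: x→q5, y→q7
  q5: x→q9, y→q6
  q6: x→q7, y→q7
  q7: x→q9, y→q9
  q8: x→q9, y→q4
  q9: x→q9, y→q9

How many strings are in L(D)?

5

The useful subgraph on states {q0, q3, q6, q7} is acyclic, so L(D) is finite; the longest accepting path visits 4 useful states, giving maximum string length 3.
Counting accepting paths from q0 by length: 1 of length 0, 1 of length 1, 1 of length 2, 2 of length 3. Total 5.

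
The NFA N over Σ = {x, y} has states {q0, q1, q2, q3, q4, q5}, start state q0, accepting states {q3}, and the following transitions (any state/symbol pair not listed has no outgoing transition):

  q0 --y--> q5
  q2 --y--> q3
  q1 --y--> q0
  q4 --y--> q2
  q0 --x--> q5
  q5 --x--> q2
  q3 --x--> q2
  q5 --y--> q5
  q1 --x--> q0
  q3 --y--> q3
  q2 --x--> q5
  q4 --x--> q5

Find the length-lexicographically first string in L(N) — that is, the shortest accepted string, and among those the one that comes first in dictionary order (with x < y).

xxy

A breadth-first search from q0 reaches an accepting state first via the path q0 → q5 → q2 → q3 on input xxy.
No string of length < 3 is accepted (BFS exhausts all shorter strings without reaching an accepting state), and xxy is the lexicographically least accepting string of length 3.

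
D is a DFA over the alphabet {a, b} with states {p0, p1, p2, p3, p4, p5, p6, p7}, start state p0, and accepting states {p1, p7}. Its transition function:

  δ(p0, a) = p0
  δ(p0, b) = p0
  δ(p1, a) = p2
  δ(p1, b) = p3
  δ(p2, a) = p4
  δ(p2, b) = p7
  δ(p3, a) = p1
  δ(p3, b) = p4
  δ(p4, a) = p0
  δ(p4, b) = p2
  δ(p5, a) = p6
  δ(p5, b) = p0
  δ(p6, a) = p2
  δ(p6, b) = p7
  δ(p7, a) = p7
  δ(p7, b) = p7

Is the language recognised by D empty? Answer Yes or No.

The states reachable from the start state are {p0}.
None of the accepting states {p1, p7} is reachable, so no string is accepted and L(D) = ∅.

Yes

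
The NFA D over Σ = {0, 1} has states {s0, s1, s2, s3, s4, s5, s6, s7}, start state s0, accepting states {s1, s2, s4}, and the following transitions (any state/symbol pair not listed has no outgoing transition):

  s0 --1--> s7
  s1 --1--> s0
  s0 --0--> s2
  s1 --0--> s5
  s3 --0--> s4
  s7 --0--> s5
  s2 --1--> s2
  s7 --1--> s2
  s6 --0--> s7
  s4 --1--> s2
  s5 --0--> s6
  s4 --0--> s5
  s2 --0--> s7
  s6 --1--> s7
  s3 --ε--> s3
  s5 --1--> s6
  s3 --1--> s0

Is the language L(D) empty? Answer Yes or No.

The string 0 is accepted: the run s0 → s2 ends in the accepting state s2.
Since at least one string is accepted, L(D) is not empty.

No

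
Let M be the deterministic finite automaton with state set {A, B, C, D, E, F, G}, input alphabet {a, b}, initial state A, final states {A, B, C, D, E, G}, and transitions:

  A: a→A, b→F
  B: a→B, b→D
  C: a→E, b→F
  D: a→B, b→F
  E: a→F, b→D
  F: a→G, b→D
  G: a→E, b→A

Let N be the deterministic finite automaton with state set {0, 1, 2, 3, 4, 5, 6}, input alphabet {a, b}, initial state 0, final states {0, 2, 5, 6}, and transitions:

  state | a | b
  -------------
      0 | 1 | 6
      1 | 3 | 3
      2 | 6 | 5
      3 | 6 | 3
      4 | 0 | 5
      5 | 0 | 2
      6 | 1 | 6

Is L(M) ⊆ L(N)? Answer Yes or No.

No

The string a is in L(M) but not in L(N).
So L(M) ⊄ L(N).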